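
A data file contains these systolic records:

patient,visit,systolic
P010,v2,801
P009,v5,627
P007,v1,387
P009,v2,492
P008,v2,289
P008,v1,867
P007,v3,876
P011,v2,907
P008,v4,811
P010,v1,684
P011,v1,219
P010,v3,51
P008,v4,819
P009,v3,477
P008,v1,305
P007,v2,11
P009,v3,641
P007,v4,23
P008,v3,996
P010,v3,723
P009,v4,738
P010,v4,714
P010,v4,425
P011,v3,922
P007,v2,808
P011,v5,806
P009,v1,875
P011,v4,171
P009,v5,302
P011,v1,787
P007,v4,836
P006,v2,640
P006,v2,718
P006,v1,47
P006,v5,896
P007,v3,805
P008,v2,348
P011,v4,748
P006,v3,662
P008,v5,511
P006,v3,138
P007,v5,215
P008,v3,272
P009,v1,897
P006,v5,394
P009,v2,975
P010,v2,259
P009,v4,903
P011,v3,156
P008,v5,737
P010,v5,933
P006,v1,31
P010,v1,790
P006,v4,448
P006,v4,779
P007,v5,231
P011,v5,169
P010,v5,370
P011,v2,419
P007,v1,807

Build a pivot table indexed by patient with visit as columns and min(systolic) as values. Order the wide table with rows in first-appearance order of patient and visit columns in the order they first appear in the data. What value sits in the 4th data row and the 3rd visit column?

With rows in first-appearance order of patient, row 4 is patient=P008. visit columns in first-appearance order: v2, v5, v1, v3, v4; column 3 is v1.
Long rows with patient=P008, visit=v1: min(867, 305) = 305.

305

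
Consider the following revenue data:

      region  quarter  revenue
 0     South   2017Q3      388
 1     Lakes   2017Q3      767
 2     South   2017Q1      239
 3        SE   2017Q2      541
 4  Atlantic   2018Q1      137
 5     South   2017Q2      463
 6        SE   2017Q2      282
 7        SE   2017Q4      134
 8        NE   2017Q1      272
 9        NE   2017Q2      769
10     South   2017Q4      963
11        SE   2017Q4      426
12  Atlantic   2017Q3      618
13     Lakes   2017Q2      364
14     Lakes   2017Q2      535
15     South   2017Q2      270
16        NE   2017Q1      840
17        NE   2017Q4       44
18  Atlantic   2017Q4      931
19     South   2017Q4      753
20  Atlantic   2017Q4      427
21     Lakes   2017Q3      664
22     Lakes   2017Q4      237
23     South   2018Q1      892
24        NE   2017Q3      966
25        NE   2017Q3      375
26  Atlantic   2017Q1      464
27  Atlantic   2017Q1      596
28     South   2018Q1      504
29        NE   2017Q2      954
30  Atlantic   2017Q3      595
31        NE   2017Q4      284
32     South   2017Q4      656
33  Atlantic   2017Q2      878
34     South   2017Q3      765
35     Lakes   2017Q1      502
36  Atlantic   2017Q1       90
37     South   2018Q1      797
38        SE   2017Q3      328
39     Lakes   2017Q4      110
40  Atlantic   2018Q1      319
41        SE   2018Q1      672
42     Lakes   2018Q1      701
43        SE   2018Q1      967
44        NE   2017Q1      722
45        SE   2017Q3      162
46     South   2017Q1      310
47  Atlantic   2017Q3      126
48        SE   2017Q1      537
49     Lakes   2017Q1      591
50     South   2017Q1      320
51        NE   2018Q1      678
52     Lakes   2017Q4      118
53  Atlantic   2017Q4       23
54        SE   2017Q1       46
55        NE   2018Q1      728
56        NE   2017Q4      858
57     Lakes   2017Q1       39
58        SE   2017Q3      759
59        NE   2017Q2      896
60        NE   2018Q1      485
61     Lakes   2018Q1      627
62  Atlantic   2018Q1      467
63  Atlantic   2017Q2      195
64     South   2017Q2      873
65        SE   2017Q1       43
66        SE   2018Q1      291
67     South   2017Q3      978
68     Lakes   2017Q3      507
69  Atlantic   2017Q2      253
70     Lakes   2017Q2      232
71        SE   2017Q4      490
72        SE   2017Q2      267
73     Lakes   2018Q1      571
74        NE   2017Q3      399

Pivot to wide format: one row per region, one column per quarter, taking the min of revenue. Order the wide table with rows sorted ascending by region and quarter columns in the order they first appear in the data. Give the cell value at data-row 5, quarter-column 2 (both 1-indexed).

With rows sorted ascending by region, row 5 is region=South. quarter columns in first-appearance order: 2017Q3, 2017Q1, 2017Q2, 2018Q1, 2017Q4; column 2 is 2017Q1.
Long rows with region=South, quarter=2017Q1: min(239, 310, 320) = 239.

239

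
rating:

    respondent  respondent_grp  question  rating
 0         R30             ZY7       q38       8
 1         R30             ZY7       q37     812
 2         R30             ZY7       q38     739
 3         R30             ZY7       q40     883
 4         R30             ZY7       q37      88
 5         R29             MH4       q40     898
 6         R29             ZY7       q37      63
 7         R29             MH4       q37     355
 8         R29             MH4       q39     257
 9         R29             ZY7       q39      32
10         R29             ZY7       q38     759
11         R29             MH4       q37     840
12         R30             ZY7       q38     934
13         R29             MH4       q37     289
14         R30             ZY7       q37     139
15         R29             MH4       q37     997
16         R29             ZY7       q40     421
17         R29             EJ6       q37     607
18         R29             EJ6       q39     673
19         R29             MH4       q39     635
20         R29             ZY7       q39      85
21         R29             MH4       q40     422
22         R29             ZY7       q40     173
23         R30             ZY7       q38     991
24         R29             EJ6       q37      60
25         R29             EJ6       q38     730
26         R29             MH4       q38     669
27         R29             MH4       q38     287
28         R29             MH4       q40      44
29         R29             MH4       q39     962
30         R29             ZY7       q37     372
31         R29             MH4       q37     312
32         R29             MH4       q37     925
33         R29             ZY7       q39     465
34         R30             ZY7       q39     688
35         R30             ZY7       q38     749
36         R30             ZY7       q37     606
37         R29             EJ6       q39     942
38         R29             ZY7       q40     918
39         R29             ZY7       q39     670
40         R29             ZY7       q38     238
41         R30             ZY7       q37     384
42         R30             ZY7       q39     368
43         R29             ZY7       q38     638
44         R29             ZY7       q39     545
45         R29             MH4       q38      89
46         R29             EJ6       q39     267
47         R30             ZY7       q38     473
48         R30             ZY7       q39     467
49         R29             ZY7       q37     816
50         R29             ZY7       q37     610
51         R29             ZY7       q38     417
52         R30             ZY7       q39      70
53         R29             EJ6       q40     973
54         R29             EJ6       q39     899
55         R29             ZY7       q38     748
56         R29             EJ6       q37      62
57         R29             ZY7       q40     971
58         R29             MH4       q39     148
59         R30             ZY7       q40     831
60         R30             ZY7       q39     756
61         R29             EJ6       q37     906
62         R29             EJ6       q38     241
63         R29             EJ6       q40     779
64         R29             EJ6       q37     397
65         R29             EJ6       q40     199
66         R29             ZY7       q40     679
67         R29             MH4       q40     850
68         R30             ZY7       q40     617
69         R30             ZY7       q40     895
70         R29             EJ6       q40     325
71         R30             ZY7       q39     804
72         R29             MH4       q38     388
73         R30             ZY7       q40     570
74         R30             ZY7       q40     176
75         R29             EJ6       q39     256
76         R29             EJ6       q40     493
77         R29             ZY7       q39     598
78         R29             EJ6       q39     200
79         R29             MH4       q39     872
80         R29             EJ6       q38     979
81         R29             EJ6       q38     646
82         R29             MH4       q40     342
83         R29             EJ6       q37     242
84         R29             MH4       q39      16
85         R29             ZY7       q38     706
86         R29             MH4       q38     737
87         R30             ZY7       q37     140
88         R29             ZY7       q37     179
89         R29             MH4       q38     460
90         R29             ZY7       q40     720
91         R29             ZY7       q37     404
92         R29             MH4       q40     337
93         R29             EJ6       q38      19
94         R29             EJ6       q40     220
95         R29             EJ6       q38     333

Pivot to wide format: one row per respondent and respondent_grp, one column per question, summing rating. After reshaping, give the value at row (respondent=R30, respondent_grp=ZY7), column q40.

3972

Rows with respondent=R30, respondent_grp=ZY7 and question=q40: rating values are 883, 831, 617, 895, 570, 176.
883 + 831 + 617 + 895 + 570 + 176 = 3972.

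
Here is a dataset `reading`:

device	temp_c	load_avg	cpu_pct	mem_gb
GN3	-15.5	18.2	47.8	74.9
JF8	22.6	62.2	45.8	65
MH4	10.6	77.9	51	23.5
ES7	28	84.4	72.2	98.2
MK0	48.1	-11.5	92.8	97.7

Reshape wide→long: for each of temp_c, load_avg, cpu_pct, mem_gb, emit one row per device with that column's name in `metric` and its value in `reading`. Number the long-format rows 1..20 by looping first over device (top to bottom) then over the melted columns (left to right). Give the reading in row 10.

77.9

20 rows total (5 × 4). Row 10: index ⌊(10-1)/4⌋ = 2 into device → MH4; (10-1) mod 4 = 1 into the melted columns → load_avg.
So row 10 is (MH4, load_avg, 77.9); reading = 77.9.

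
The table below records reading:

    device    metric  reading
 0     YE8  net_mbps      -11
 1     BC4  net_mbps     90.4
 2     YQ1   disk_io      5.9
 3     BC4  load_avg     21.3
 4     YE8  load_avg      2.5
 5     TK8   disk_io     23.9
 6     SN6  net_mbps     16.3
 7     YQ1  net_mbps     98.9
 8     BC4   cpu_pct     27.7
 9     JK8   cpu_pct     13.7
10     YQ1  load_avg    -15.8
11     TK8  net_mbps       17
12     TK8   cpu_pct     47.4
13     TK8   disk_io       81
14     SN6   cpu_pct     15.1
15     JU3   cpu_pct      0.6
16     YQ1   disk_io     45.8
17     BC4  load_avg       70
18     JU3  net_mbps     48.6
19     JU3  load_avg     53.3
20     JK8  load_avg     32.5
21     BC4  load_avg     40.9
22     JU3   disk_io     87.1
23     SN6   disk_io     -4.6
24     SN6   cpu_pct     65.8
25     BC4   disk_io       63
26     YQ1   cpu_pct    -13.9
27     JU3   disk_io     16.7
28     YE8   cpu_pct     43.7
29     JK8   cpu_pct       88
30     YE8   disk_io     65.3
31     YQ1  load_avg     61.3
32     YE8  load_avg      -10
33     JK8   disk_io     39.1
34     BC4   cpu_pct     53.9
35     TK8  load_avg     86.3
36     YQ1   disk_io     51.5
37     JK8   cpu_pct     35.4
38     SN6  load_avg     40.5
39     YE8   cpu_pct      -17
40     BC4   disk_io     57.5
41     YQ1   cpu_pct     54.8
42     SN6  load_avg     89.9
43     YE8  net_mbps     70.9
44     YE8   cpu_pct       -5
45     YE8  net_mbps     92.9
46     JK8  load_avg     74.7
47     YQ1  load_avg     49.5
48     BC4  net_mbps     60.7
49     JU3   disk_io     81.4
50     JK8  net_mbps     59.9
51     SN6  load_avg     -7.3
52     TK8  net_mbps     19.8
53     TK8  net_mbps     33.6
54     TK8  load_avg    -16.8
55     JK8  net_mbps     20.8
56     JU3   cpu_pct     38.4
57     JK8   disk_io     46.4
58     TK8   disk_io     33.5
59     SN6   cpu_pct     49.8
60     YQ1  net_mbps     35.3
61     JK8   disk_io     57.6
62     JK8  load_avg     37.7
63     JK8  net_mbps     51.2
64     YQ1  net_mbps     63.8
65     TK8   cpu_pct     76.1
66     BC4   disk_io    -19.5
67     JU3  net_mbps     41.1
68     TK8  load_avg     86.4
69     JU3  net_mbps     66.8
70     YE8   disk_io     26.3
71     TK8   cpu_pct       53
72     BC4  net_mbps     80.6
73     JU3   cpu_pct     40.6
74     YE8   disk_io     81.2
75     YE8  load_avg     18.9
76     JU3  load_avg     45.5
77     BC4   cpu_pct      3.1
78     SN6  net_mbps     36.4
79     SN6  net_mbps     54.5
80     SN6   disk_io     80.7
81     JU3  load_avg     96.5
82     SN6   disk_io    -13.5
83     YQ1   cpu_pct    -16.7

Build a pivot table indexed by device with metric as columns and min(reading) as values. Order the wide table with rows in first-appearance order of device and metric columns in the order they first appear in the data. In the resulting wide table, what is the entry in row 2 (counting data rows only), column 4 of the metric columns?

With rows in first-appearance order of device, row 2 is device=BC4. metric columns in first-appearance order: net_mbps, disk_io, load_avg, cpu_pct; column 4 is cpu_pct.
Long rows with device=BC4, metric=cpu_pct: min(27.7, 53.9, 3.1) = 3.1.

3.1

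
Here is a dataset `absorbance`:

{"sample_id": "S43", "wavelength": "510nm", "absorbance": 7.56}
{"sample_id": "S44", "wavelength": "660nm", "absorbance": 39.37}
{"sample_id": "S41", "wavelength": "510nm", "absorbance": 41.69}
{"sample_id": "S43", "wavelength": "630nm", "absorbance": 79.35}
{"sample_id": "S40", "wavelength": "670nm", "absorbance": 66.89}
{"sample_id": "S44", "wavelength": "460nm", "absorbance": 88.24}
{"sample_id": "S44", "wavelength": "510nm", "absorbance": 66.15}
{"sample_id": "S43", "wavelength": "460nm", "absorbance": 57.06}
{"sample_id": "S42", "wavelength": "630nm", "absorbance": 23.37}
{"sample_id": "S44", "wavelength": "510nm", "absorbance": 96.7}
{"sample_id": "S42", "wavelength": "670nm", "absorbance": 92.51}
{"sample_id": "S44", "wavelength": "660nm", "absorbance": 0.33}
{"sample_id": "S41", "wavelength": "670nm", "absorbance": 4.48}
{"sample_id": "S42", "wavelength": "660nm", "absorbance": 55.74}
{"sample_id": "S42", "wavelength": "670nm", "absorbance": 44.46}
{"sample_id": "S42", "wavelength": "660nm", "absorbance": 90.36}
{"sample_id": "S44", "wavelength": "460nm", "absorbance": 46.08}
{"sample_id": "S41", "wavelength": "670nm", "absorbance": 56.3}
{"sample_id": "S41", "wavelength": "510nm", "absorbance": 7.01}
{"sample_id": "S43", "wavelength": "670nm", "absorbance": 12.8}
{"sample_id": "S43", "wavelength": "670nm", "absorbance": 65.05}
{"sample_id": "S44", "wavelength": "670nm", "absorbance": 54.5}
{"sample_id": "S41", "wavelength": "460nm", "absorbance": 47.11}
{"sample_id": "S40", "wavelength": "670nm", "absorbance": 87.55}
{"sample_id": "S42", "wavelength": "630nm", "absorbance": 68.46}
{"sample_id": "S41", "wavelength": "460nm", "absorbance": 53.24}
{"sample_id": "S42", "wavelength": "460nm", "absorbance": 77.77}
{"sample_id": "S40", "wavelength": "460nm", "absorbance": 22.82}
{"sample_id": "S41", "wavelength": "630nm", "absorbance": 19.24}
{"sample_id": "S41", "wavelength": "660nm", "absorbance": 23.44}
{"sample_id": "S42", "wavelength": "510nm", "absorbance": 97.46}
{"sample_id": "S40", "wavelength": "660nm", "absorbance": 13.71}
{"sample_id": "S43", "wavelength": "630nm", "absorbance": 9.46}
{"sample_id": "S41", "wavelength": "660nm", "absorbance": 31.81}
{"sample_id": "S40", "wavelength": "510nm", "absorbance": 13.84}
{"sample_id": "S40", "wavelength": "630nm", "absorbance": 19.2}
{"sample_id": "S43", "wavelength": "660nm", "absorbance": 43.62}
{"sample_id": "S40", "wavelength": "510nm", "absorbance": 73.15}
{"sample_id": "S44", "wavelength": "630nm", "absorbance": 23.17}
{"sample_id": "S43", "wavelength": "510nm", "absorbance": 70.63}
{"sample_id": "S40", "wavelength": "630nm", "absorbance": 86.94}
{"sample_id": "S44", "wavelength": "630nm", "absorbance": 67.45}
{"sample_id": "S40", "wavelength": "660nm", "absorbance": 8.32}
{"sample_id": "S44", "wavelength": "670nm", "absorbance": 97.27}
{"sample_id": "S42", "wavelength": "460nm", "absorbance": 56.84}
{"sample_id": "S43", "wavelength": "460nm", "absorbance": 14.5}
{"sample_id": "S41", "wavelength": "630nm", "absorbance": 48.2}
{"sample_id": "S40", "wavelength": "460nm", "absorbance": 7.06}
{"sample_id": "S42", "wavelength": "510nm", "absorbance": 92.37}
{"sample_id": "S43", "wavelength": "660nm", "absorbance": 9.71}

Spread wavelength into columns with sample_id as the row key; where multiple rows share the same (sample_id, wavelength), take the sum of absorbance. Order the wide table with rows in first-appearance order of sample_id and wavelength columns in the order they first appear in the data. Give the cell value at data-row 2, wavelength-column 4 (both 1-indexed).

151.77

With rows in first-appearance order of sample_id, row 2 is sample_id=S44. wavelength columns in first-appearance order: 510nm, 660nm, 630nm, 670nm, 460nm; column 4 is 670nm.
Long rows with sample_id=S44, wavelength=670nm: 54.5 + 97.27 = 151.77.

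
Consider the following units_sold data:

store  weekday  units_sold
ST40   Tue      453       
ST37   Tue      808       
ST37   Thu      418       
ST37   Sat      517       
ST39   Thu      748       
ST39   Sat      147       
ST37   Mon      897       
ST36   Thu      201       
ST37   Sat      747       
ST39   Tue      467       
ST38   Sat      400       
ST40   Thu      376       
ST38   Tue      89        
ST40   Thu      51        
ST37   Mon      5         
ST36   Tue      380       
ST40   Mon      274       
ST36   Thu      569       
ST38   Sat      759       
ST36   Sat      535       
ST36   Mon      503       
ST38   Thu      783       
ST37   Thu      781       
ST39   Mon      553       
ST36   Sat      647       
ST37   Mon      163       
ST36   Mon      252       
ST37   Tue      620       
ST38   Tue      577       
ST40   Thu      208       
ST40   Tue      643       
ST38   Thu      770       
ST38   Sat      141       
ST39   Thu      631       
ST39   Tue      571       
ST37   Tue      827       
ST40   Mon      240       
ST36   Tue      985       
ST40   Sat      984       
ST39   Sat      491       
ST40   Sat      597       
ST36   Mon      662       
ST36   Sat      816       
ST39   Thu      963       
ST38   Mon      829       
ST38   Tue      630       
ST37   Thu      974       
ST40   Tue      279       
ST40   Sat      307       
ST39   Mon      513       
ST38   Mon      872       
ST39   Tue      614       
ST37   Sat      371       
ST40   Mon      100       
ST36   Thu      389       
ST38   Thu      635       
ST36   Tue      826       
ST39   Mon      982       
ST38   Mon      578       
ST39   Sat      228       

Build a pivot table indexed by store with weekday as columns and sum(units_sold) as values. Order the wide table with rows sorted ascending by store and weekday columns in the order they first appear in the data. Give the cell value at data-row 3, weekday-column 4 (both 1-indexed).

With rows sorted ascending by store, row 3 is store=ST38. weekday columns in first-appearance order: Tue, Thu, Sat, Mon; column 4 is Mon.
Long rows with store=ST38, weekday=Mon: 829 + 872 + 578 = 2279.

2279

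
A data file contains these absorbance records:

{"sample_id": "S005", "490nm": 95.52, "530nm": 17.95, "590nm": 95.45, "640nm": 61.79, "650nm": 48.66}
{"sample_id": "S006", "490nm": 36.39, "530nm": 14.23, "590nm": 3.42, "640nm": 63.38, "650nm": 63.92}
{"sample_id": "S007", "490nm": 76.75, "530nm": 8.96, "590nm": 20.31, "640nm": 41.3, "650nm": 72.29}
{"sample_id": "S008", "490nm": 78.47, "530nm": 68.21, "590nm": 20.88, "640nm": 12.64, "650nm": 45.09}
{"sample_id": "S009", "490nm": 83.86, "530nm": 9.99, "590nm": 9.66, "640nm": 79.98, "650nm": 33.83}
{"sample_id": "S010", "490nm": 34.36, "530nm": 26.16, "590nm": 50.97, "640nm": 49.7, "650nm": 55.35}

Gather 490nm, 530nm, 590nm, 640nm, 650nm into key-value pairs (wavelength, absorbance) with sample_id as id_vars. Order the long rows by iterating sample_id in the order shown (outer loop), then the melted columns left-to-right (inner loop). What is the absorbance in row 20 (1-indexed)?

30 rows total (6 × 5). Row 20: index ⌊(20-1)/5⌋ = 3 into sample_id → S008; (20-1) mod 5 = 4 into the melted columns → 650nm.
So row 20 is (S008, 650nm, 45.09); absorbance = 45.09.

45.09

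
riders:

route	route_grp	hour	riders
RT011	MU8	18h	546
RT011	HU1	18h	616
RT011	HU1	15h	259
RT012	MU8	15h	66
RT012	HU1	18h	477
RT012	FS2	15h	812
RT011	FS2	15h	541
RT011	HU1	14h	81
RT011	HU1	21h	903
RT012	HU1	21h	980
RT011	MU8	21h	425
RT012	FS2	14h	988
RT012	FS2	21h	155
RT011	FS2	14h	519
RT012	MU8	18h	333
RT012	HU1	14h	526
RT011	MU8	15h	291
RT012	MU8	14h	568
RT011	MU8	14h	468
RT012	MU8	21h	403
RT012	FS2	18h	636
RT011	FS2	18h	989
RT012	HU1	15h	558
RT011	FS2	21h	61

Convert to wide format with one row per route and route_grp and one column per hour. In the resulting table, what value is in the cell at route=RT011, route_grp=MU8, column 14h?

Wide layout: rows indexed by route and route_grp, columns are the 4 distinct hour values (18h, 15h, 14h, 21h).
Cell (route=RT011, route_grp=MU8, hour=14h) draws from the long row where route=RT011, route_grp=MU8 and hour=14h, which has riders=468.

468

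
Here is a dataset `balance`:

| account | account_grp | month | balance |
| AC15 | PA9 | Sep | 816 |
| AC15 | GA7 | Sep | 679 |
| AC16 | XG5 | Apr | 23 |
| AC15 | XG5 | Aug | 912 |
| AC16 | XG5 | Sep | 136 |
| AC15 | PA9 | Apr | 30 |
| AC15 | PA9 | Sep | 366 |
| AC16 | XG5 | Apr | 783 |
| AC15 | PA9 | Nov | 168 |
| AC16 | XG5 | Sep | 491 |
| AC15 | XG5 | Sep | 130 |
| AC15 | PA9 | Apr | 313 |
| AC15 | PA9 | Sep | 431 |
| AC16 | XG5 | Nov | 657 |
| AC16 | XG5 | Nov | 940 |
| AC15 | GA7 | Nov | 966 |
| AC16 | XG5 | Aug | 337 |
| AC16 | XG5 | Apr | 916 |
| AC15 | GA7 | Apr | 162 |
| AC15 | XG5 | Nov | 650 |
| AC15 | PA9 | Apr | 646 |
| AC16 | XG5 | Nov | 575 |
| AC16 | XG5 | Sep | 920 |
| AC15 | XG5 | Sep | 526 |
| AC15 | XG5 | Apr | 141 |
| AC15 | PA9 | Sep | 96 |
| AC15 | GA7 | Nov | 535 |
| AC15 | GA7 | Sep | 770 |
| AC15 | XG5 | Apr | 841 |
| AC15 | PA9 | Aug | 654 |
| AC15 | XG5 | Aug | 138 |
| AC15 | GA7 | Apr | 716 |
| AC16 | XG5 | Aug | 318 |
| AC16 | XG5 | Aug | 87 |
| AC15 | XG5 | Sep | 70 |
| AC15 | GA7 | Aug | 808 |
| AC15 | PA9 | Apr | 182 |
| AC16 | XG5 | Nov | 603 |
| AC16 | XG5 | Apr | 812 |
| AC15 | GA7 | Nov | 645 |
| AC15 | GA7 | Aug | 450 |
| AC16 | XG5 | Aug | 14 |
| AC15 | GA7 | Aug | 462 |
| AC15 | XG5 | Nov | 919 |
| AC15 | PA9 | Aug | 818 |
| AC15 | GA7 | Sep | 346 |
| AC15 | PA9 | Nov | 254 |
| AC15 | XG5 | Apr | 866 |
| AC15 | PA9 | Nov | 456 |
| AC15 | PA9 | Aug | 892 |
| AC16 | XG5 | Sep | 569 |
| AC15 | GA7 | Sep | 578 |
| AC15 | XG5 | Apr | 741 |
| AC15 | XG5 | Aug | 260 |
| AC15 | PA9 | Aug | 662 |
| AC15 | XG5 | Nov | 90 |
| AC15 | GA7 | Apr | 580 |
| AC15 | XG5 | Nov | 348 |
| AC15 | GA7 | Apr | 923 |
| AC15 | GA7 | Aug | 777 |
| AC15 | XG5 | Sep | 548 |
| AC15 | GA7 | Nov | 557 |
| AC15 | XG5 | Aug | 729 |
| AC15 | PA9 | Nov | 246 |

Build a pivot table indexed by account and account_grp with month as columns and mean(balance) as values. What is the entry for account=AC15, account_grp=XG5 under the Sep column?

318.50

Rows with account=AC15, account_grp=XG5 and month=Sep: balance values are 130, 526, 70, 548.
(130 + 526 + 70 + 548) / 4 = 318.50.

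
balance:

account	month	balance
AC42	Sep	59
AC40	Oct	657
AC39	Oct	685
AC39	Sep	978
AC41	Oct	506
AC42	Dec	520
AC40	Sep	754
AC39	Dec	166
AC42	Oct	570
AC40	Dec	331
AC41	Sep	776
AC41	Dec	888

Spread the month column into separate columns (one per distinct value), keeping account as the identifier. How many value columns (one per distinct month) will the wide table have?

3 distinct month values: Oct, Sep, Dec.

3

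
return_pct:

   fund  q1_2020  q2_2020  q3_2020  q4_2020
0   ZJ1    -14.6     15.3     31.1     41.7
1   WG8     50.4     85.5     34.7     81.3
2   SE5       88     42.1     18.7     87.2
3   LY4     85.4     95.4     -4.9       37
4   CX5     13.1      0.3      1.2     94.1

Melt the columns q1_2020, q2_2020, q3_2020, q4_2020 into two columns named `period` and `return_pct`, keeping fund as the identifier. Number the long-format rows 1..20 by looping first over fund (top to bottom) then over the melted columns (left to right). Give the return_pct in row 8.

20 rows total (5 × 4). Row 8: index ⌊(8-1)/4⌋ = 1 into fund → WG8; (8-1) mod 4 = 3 into the melted columns → q4_2020.
So row 8 is (WG8, q4_2020, 81.3); return_pct = 81.3.

81.3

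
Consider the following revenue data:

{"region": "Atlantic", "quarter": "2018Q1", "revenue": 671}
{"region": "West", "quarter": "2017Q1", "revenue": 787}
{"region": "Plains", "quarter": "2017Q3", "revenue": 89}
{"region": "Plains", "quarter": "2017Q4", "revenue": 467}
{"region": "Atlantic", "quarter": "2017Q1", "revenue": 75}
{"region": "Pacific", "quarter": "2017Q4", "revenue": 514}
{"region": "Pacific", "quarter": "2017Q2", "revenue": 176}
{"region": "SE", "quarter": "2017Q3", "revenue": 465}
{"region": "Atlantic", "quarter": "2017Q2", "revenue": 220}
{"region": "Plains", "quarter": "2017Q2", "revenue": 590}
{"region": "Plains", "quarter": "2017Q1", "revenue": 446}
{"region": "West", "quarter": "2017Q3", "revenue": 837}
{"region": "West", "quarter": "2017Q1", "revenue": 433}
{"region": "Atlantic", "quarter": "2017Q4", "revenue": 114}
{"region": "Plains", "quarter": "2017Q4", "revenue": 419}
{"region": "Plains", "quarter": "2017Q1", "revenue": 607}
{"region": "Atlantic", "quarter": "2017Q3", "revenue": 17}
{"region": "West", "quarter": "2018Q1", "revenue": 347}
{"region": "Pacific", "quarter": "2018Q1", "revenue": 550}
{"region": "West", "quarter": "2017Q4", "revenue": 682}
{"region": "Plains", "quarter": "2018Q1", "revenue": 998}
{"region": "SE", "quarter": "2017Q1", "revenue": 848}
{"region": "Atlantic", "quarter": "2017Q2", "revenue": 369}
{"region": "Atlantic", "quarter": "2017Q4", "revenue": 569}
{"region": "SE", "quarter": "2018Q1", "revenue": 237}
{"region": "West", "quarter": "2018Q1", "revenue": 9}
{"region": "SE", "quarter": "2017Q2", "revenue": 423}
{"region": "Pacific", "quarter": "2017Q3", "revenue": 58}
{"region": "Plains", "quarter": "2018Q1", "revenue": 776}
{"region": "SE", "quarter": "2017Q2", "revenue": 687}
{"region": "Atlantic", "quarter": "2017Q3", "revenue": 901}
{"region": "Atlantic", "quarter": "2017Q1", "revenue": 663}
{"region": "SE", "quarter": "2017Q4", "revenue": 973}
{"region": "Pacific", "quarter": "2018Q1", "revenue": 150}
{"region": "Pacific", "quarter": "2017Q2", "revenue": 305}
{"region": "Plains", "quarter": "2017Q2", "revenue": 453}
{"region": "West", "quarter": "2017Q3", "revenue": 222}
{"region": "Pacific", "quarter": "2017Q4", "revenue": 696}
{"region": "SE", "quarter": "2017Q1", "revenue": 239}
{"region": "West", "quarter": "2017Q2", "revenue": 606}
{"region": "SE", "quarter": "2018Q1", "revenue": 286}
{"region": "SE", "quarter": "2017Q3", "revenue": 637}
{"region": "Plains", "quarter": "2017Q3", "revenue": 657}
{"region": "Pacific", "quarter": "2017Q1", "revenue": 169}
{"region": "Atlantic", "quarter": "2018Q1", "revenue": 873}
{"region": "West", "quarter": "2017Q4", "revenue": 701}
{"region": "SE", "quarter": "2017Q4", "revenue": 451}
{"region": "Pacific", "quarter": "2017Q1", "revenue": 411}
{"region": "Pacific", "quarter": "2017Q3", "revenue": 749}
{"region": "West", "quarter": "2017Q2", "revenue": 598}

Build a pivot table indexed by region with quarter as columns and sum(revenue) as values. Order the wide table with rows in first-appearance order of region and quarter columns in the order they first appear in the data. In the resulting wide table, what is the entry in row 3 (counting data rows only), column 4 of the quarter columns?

With rows in first-appearance order of region, row 3 is region=Plains. quarter columns in first-appearance order: 2018Q1, 2017Q1, 2017Q3, 2017Q4, 2017Q2; column 4 is 2017Q4.
Long rows with region=Plains, quarter=2017Q4: 467 + 419 = 886.

886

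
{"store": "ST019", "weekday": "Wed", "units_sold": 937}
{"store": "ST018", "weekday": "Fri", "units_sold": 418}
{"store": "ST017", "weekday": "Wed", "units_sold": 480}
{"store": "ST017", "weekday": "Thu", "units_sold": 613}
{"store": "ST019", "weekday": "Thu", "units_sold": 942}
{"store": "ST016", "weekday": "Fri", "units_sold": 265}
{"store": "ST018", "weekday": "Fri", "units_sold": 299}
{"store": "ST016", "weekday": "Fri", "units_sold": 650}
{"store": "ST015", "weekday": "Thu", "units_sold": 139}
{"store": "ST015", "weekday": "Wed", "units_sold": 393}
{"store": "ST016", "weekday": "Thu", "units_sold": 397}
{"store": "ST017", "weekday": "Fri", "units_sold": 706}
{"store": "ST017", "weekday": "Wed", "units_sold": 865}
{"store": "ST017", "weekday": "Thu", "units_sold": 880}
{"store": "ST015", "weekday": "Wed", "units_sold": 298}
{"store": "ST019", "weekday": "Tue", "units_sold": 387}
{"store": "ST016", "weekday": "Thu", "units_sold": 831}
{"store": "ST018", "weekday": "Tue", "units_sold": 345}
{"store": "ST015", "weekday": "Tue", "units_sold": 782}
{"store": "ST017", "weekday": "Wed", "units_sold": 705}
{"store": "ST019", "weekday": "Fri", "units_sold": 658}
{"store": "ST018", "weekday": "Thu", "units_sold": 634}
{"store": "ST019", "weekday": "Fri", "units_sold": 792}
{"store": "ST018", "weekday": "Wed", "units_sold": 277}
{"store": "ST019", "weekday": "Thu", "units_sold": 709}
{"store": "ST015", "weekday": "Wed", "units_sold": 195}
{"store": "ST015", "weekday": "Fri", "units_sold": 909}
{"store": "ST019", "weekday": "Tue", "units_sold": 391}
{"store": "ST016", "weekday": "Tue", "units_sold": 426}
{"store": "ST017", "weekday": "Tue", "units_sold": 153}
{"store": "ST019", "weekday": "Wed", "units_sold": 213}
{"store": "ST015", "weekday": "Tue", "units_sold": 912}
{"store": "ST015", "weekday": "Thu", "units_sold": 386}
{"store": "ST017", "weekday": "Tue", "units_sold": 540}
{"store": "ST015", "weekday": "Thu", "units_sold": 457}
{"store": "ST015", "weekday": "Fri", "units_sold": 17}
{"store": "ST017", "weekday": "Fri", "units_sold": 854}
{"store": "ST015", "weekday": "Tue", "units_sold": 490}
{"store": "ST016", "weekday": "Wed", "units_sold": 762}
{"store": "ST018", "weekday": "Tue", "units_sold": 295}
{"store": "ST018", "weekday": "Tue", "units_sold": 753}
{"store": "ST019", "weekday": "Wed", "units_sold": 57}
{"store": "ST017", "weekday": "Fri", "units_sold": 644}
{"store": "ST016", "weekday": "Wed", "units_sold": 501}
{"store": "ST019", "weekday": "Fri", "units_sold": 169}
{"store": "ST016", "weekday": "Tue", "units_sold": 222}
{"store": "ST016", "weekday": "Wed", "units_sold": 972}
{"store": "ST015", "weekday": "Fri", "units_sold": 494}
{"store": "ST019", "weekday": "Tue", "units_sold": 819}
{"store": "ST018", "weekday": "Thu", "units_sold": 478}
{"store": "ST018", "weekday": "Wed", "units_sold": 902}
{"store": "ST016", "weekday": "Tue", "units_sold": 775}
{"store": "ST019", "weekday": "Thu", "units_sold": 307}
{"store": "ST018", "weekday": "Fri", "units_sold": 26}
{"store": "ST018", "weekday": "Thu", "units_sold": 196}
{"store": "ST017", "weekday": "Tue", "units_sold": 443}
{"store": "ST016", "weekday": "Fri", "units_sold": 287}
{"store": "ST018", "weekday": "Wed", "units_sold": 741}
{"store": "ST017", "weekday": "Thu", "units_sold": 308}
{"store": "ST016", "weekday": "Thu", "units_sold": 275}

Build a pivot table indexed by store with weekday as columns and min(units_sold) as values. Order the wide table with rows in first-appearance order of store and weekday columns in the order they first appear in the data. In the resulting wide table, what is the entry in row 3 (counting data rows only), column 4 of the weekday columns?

With rows in first-appearance order of store, row 3 is store=ST017. weekday columns in first-appearance order: Wed, Fri, Thu, Tue; column 4 is Tue.
Long rows with store=ST017, weekday=Tue: min(153, 540, 443) = 153.

153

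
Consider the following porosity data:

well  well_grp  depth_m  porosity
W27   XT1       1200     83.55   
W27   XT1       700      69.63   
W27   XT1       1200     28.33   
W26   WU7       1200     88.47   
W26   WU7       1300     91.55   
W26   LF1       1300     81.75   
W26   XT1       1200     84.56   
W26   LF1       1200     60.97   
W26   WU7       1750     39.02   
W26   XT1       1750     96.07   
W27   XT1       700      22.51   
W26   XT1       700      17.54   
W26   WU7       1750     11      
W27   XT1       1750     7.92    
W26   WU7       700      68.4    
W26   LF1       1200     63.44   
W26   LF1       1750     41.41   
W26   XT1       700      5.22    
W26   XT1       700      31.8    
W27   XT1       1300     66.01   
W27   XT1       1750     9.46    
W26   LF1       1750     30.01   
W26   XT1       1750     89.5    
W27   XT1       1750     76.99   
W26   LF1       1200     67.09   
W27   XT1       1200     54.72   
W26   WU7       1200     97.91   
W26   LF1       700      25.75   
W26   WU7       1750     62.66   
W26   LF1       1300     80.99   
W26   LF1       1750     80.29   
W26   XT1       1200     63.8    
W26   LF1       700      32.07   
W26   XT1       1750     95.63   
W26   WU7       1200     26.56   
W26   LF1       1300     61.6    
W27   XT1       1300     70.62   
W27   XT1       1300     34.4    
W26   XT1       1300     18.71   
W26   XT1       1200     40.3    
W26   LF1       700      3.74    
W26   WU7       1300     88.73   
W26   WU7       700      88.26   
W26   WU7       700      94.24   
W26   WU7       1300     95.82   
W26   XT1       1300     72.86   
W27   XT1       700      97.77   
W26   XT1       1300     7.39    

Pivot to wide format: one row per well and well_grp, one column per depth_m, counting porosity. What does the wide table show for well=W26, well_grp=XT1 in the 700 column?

3

Rows with well=W26, well_grp=XT1 and depth_m=700: porosity values are 17.54, 5.22, 31.8.
3 rows match — count = 3.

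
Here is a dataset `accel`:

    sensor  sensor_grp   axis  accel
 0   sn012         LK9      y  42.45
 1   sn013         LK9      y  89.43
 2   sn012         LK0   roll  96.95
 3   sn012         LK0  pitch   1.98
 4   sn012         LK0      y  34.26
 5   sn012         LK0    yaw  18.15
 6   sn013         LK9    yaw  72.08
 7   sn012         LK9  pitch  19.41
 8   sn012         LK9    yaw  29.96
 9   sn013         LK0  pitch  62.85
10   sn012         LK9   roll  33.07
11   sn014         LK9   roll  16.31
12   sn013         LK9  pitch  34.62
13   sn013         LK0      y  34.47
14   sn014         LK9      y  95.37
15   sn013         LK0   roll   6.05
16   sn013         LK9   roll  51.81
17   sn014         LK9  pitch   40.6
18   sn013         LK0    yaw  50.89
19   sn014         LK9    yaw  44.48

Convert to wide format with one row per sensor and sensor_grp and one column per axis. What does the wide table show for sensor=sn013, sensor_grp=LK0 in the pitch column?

Wide layout: rows indexed by sensor and sensor_grp, columns are the 4 distinct axis values (y, roll, pitch, yaw).
Cell (sensor=sn013, sensor_grp=LK0, axis=pitch) draws from the long row where sensor=sn013, sensor_grp=LK0 and axis=pitch, which has accel=62.85.

62.85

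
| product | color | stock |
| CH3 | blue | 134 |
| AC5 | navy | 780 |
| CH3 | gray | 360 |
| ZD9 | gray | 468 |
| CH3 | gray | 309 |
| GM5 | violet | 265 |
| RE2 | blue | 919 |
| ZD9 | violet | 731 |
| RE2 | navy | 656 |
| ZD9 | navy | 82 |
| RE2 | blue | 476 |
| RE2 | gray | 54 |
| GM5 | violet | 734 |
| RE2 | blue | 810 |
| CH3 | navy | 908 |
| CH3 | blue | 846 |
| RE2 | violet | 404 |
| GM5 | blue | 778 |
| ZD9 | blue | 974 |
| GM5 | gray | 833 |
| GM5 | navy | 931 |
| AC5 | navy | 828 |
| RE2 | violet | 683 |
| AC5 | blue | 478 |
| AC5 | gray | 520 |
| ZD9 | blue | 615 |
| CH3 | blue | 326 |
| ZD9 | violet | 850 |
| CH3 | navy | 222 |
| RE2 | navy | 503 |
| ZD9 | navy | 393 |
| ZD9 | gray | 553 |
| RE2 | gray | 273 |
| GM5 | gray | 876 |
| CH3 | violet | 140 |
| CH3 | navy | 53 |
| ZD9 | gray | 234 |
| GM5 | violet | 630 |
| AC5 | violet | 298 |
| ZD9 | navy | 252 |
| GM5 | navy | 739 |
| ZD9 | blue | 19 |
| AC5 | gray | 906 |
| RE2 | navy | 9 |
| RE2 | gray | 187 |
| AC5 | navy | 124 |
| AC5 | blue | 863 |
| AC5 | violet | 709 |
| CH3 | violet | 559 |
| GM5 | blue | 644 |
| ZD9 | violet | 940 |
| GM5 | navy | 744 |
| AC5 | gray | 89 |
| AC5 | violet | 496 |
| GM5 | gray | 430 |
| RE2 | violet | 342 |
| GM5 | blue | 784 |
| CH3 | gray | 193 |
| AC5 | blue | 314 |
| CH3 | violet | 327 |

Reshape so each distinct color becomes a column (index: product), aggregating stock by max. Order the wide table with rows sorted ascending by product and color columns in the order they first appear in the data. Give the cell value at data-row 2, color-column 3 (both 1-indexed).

360

With rows sorted ascending by product, row 2 is product=CH3. color columns in first-appearance order: blue, navy, gray, violet; column 3 is gray.
Long rows with product=CH3, color=gray: max(360, 309, 193) = 360.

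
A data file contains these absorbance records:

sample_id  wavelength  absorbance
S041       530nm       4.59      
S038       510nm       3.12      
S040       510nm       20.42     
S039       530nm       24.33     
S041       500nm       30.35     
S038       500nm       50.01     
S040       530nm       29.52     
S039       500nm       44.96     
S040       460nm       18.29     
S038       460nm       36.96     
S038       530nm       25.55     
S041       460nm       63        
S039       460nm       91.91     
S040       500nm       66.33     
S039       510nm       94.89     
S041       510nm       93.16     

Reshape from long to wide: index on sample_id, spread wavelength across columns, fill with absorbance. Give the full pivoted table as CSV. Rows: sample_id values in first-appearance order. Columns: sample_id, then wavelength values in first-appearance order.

sample_id,530nm,510nm,500nm,460nm
S041,4.59,93.16,30.35,63
S038,25.55,3.12,50.01,36.96
S040,29.52,20.42,66.33,18.29
S039,24.33,94.89,44.96,91.91

Columns: sample_id plus the 4 distinct wavelength values (530nm, 510nm, 500nm, 460nm).
For example, row S041 column 530nm takes absorbance=4.59 from the long row (S041, 530nm).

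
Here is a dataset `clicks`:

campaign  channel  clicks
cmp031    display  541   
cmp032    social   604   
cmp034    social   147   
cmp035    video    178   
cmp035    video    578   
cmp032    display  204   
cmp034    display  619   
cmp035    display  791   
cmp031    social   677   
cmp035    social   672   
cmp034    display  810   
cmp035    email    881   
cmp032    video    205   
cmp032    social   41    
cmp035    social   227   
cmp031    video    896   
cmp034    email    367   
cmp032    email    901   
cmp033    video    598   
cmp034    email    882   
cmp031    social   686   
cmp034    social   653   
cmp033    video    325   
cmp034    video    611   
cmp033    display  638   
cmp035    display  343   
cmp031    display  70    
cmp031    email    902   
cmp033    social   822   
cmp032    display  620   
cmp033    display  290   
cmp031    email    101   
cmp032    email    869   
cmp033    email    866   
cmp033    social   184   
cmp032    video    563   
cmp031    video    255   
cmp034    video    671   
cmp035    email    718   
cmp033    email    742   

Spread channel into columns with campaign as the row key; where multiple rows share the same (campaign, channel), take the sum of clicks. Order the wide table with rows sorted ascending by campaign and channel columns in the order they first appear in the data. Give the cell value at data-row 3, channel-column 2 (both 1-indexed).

1006

With rows sorted ascending by campaign, row 3 is campaign=cmp033. channel columns in first-appearance order: display, social, video, email; column 2 is social.
Long rows with campaign=cmp033, channel=social: 822 + 184 = 1006.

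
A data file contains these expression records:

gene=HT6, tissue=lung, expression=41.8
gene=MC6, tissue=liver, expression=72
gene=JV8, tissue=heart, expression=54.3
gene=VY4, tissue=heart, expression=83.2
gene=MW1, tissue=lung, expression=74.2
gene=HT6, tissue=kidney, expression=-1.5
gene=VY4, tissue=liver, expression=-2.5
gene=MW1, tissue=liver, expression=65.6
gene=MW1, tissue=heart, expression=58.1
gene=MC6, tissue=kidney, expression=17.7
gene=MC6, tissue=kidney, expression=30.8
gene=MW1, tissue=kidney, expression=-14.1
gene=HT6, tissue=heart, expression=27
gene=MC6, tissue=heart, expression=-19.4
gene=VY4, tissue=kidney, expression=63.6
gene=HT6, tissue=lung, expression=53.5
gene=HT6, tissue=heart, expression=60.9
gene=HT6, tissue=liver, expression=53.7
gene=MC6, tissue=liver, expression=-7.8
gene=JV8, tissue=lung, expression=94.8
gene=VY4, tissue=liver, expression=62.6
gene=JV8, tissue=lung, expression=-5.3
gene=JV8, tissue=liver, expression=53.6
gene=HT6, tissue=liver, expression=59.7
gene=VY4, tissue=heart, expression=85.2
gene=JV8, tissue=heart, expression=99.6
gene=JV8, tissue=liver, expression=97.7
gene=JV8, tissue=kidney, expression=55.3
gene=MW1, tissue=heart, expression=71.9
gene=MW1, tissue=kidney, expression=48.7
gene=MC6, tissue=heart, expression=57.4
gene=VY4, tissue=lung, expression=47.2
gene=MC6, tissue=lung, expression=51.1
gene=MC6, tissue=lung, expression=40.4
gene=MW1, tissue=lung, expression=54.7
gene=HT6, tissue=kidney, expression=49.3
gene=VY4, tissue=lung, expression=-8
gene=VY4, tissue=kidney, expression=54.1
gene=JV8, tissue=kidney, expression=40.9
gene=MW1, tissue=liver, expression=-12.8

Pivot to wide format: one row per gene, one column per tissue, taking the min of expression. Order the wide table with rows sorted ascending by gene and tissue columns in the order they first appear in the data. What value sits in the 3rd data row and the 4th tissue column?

17.7

With rows sorted ascending by gene, row 3 is gene=MC6. tissue columns in first-appearance order: lung, liver, heart, kidney; column 4 is kidney.
Long rows with gene=MC6, tissue=kidney: min(17.7, 30.8) = 17.7.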